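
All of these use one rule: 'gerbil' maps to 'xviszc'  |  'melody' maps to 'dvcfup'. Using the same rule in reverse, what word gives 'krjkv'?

taste

Compare letters: g→x is +17, e→v is +17, r→i is +17 — a constant shift. Every letter moves 17 places later in the alphabet, wrapping around z→a.
Reversing it on krjkv: k−17=t, r−17=a, j−17=s, k−17=t, v−17=e.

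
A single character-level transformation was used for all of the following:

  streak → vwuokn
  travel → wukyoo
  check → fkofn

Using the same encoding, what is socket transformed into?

The shift depends on letter class: consonant s→v is +3, but vowel e→o is +10. Vowels shift forward by 10 and consonants shift forward by 3.
Applying it to socket: s(cons)+3=v, o(vowel)+10=y, c(cons)+3=f, k(cons)+3=n, e(vowel)+10=o, t(cons)+3=w.

vyfnow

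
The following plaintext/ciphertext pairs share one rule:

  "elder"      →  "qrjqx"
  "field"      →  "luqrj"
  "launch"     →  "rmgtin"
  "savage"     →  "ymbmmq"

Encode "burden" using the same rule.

The shift depends on letter class: consonant l→r is +6, but vowel e→q is +12. The rule splits by letter class: vowels +12, consonants +6.
Applying it to burden: b(cons)+6=h, u(vowel)+12=g, r(cons)+6=x, d(cons)+6=j, e(vowel)+12=q, n(cons)+6=t.

hgxjqt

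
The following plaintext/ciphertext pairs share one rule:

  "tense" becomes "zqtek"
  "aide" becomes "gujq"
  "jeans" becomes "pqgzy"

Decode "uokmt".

Shifts by position in tense: pos 0: t→z (+6), pos 1: e→q (+12), pos 2: n→t (+6), pos 3: s→e (+12) — repeating every 2. It's a Vigenère-style cipher with numeric key [6,12]: position i shifts by key[i mod 2].
Undoing it on uokmt: u−6=o, o−12=c, k−6=e, m−12=a, t−6=n.

ocean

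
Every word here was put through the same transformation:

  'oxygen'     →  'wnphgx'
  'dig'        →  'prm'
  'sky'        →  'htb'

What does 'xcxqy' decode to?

The output letters match the input read backwards, each shifted +9: oxygen reversed is negyxo. Read the word backwards and shift each letter +9.
Reversing it on xcxqy: shift back: x−9=o, c−9=t, x−9=o, q−9=h, y−9=p → otohp; then reverse → photo.

photo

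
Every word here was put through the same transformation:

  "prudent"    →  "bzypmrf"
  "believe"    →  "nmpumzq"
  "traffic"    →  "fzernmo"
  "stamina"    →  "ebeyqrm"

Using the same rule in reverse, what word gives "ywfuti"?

Shifts by position in prudent: pos 0: p→b (+12), pos 1: r→z (+8), pos 2: u→y (+4), pos 3: d→p (+12), pos 4: e→m (+8), pos 5: n→r (+4) — repeating every 3. A repeating key of period 3 is used — shifts +12, +8, +4 over and over.
Undoing it on ywfuti: y−12=m, w−8=o, f−4=b, u−12=i, t−8=l, i−4=e.

mobile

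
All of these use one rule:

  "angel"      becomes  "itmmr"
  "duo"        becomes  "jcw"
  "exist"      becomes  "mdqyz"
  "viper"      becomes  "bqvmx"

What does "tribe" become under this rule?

zxqhm

The shift depends on letter class: consonant n→t is +6, but vowel a→i is +8. Vowels shift forward by 8 and consonants shift forward by 6.
For tribe: t(cons)+6=z, r(cons)+6=x, i(vowel)+8=q, b(cons)+6=h, e(vowel)+8=m.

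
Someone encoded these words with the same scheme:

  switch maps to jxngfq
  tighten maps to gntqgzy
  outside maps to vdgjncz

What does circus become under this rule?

s(18)→j(9) and w(22)→x(23) fit y≡23x+11 (mod 26); the inverse of 23 mod 26 is 17. Treating letters as 0–25, the rule is x ↦ 23x + 11 (mod 26).
For circus: c(2)→23·2+11≡5=f; i(8)→23·8+11≡13=n; r(17)→23·17+11≡12=m; c(2)→23·2+11≡5=f; u(20)→23·20+11≡3=d; s(18)→23·18+11≡9=j (all mod 26).

fnmfdj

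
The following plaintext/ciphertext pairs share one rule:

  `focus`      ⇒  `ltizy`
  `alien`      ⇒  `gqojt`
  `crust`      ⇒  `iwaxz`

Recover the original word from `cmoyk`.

Shifts by position in focus: pos 0: f→l (+6), pos 1: o→t (+5), pos 2: c→i (+6), pos 3: u→z (+5) — repeating every 2. The shifts repeat in a cycle of length 2: positions 0,1,… shift by +6, +5, then the pattern repeats.
Reversing it on cmoyk: c−6=w, m−5=h, o−6=i, y−5=t, k−6=e.

white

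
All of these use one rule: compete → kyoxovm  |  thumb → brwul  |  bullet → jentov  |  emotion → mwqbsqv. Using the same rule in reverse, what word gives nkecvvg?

Shifts by position in compete: pos 0: c→k (+8), pos 1: o→y (+10), pos 2: m→o (+2), pos 3: p→x (+8), pos 4: e→o (+10), pos 5: t→v (+2) — repeating every 3. The shifts repeat in a cycle of length 3: positions 0,1,… shift by +8, +10, +2, then the pattern repeats.
Decoding nkecvvg: n−8=f, k−10=a, e−2=c, c−8=u, v−10=l, v−2=t, g−8=y.

faculty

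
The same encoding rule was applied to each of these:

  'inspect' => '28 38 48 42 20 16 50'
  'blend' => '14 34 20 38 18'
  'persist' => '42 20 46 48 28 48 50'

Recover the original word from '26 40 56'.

how

i(#9)→28 and n(#14)→38: differences scale by 2, so n = 2·pos + 10. The formula is n = 2×(alphabet index, a=1) + 10.
Decoding 26 40 56: 26→(26−10)÷2=8=h, 40→(40−10)÷2=15=o, 56→(56−10)÷2=23=w.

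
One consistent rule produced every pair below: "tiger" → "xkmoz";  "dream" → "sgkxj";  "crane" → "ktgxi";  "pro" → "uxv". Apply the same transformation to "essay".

The output letters match the input read backwards, each shifted +6: tiger reversed is regit. Two steps: reverse the string, then apply a Caesar shift of +6.
For essay: reverse → yasse; then shift: y+6=e, a+6=g, s+6=y, s+6=y, e+6=k.

egyyk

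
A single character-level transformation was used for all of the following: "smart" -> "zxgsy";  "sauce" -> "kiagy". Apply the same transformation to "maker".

The output letters match the input read backwards, each shifted +6: smart reversed is trams. Read the word backwards and shift each letter +6.
Applying it to maker: reverse → rekam; then shift: r+6=x, e+6=k, k+6=q, a+6=g, m+6=s.

xkqgs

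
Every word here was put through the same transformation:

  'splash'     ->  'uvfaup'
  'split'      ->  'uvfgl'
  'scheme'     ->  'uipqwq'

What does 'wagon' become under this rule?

kayen

s(18)→u(20) and p(15)→v(21) fit y≡17x+0 (mod 26); the inverse of 17 mod 26 is 23. Treating letters as 0–25, the rule is x ↦ 17x + 0 (mod 26).
For wagon: w(22)→17·22+0≡10=k; a(0)→17·0+0≡0=a; g(6)→17·6+0≡24=y; o(14)→17·14+0≡4=e; n(13)→17·13+0≡13=n (all mod 26).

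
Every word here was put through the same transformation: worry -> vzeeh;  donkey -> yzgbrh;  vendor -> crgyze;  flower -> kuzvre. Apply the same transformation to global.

w(22)→v(21) and o(14)→z(25) fit y≡19x+19 (mod 26); the inverse of 19 mod 26 is 11. Each letter's alphabet position (a=0..z=25) is mapped through 19·x+19 mod 26 — an affine cipher.
On global: g(6)→19·6+19≡3=d; l(11)→19·11+19≡20=u; o(14)→19·14+19≡25=z; b(1)→19·1+19≡12=m; a(0)→19·0+19≡19=t; l(11)→19·11+19≡20=u (all mod 26).

duzmtu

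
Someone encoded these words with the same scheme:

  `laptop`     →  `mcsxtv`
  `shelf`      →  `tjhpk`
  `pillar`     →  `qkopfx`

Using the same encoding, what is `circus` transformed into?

dkugzy

Letter i (0-indexed) is shifted by i+1, so successive shifts are 1, 2, 3, ….
For circus: c+1=d, i+2=k, r+3=u, c+4=g, u+5=z, s+6=y.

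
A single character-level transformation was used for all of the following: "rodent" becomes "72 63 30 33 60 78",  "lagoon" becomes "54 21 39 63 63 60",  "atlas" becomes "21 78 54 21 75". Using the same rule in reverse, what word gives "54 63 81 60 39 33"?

Each letter becomes 3×(its alphabet position, a=1..z=26) + 18.
Reversing it on 54 63 81 60 39 33: 54→(54−18)÷3=12=l, 63→(63−18)÷3=15=o, 81→(81−18)÷3=21=u, 60→(60−18)÷3=14=n, 39→(39−18)÷3=7=g, 33→(33−18)÷3=5=e.

lounge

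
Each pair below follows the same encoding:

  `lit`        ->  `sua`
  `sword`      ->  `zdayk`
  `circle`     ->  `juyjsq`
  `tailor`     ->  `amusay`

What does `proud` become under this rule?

wyagk

The shift depends on letter class: consonant l→s is +7, but vowel i→u is +12. Vowels shift forward by 12 and consonants shift forward by 7.
For proud: p(cons)+7=w, r(cons)+7=y, o(vowel)+12=a, u(vowel)+12=g, d(cons)+7=k.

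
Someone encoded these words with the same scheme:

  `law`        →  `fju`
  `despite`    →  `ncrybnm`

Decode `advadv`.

The output letters match the input read backwards, each shifted +9: law reversed is wal. The word is reversed, then every letter is shifted forward by 9.
Decoding advadv: shift back: a−9=r, d−9=u, v−9=m, a−9=r, d−9=u, v−9=m → rumrum; then reverse → murmur.

murmur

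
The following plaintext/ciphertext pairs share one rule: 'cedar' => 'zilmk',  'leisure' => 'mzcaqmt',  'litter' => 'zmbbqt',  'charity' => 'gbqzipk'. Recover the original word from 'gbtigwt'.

The output letters match the input read backwards, each shifted +8: cedar reversed is radec. The word is reversed, then every letter is shifted forward by 8.
Decoding gbtigwt: shift back: g−8=y, b−8=t, t−8=l, i−8=a, g−8=y, w−8=o, t−8=l → ytlayol; then reverse → loyalty.

loyalty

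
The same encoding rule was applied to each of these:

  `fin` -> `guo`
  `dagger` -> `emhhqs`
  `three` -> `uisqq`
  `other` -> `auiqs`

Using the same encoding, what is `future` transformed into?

ggugsq

The shift depends on letter class: consonant f→g is +1, but vowel i→u is +12. Two shifts are in play — +12 for a/e/i/o/u, +1 for every other letter.
Applying it to future: f(cons)+1=g, u(vowel)+12=g, t(cons)+1=u, u(vowel)+12=g, r(cons)+1=s, e(vowel)+12=q.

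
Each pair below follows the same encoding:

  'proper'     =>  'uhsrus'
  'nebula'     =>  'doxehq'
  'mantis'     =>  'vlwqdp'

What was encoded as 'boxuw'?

The output letters match the input read backwards, each shifted +3: proper reversed is reporp. The word is reversed, then every letter is shifted forward by 3.
Undoing it on boxuw: shift back: b−3=y, o−3=l, x−3=u, u−3=r, w−3=t → ylurt; then reverse → truly.

truly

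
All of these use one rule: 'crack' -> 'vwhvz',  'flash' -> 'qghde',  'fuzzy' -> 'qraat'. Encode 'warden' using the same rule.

fhwcju

Each letter's alphabet position (a=0..z=25) is mapped through 7·x+7 mod 26 — an affine cipher.
For warden: w(22)→7·22+7≡5=f; a(0)→7·0+7≡7=h; r(17)→7·17+7≡22=w; d(3)→7·3+7≡2=c; e(4)→7·4+7≡9=j; n(13)→7·13+7≡20=u (all mod 26).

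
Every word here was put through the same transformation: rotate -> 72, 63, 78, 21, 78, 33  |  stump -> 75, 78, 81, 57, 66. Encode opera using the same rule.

63, 66, 33, 72, 21

Each letter becomes 3×(its alphabet position, a=1..z=26) + 18.
Applying it to opera: o=15→63, p=16→66, e=5→33, r=18→72, a=1→21.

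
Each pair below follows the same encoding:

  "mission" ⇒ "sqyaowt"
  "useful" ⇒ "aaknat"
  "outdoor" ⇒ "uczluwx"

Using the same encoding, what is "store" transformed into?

The shifts repeat in a cycle of length 2: positions 0,1,… shift by +6, +8, then the pattern repeats.
Applying it to store: s+6=y, t+8=b, o+6=u, r+8=z, e+6=k.

ybuzk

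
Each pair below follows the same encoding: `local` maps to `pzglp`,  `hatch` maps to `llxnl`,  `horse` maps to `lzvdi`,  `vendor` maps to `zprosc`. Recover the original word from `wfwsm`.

Shifts by position in local: pos 0: l→p (+4), pos 1: o→z (+11), pos 2: c→g (+4), pos 3: a→l (+11) — repeating every 2. A repeating key of period 2 is used — shifts +4, +11 over and over.
Reversing it on wfwsm: w−4=s, f−11=u, w−4=s, s−11=h, m−4=i.

sushi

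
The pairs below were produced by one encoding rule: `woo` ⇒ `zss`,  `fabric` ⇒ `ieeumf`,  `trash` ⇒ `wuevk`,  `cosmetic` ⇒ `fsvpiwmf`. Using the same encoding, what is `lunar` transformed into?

oyqeu

The shift depends on letter class: consonant w→z is +3, but vowel o→s is +4. Two shifts are in play — +4 for a/e/i/o/u, +3 for every other letter.
On lunar: l(cons)+3=o, u(vowel)+4=y, n(cons)+3=q, a(vowel)+4=e, r(cons)+3=u.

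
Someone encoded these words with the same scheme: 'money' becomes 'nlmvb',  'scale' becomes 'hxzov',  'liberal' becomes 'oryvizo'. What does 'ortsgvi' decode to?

lighter

Letters are reflected about the middle of the alphabet (position → 25−position): Atbash.
Reversing it on ortsgvi: o↔l, r↔i, t↔g, s↔h, g↔t, v↔e, i↔r.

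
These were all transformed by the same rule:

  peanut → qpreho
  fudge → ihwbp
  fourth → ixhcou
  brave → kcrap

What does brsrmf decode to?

p(15)→q(16) and e(4)→p(15) fit y≡19x+17 (mod 26); the inverse of 19 mod 26 is 11. Each letter's alphabet position (a=0..z=25) is mapped through 19·x+17 mod 26 — an affine cipher.
Reversing it on brsrmf: b(1)→11·(1−17)≡6=g; r(17)→11·(17−17)≡0=a; s(18)→11·(18−17)≡11=l; r(17)→11·(17−17)≡0=a; m(12)→11·(12−17)≡23=x; f(5)→11·(5−17)≡24=y (all mod 26).

galaxy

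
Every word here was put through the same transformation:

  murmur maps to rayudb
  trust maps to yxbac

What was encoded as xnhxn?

shape

In murmur: m→r is +5, u→a is +6, r→y is +7, m→u is +8 — the shift increases by 1 each position. Letter i (0-indexed) is shifted by i+5, so successive shifts are 5, 6, 7, ….
Reversing it on xnhxn: x−5=s, n−6=h, h−7=a, x−8=p, n−9=e.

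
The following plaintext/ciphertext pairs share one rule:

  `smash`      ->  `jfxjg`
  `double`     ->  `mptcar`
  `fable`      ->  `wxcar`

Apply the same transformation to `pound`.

s(18)→j(9) and m(12)→f(5) fit y≡5x+23 (mod 26); the inverse of 5 mod 26 is 21. Each letter's alphabet position (a=0..z=25) is mapped through 5·x+23 mod 26 — an affine cipher.
On pound: p(15)→5·15+23≡20=u; o(14)→5·14+23≡15=p; u(20)→5·20+23≡19=t; n(13)→5·13+23≡10=k; d(3)→5·3+23≡12=m (all mod 26).

uptkm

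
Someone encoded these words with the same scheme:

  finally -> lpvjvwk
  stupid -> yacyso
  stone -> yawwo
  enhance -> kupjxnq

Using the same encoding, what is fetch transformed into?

The shift increases by 1 at each position, starting from +6: 6, 7, 8, ….
On fetch: f+6=l, e+7=l, t+8=b, c+9=l, h+10=r.

llblr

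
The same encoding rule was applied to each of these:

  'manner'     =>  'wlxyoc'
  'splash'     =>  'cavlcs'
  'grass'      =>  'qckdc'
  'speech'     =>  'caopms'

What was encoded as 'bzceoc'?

Shifts by position in manner: pos 0: m→w (+10), pos 1: a→l (+11), pos 2: n→x (+10), pos 3: n→y (+11) — repeating every 2. The shifts repeat in a cycle of length 2: positions 0,1,… shift by +10, +11, then the pattern repeats.
Decoding bzceoc: b−10=r, z−11=o, c−10=s, e−11=t, o−10=e, c−11=r.

roster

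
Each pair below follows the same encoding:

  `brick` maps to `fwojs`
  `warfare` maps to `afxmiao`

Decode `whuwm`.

Letter i (0-indexed) is shifted by i+4, so successive shifts are 4, 5, 6, ….
Reversing it on whuwm: w−4=s, h−5=c, u−6=o, w−7=p, m−8=e.

scope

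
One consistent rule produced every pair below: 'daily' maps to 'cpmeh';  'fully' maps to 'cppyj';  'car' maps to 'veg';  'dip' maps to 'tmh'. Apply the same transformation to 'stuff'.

jjyxw

The output letters match the input read backwards, each shifted +4: daily reversed is yliad. The word is reversed, then every letter is shifted forward by 4.
For stuff: reverse → ffuts; then shift: f+4=j, f+4=j, u+4=y, t+4=x, s+4=w.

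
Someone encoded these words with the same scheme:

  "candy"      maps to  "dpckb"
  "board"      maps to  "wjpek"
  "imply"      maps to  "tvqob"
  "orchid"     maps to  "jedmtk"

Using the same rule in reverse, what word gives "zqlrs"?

upset

This is an affine cipher: with a=0,…,z=25, each position x becomes (7x+15) mod 26.
Undoing it on zqlrs: z(25)→15·(25−15)≡20=u; q(16)→15·(16−15)≡15=p; l(11)→15·(11−15)≡18=s; r(17)→15·(17−15)≡4=e; s(18)→15·(18−15)≡19=t (all mod 26).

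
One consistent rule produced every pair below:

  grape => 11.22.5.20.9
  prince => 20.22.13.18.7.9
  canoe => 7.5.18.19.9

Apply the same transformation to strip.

g is letter #7 and maps to 11: an offset of 4. Each letter is replaced by its alphabet position (a=1..z=26) + 4.
On strip: s=19→23, t=20→24, r=18→22, i=9→13, p=16→20.

23.24.22.13.20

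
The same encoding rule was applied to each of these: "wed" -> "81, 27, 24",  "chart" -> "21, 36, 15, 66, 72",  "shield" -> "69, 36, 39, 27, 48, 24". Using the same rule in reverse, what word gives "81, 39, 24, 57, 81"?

With a=1..z=26, the number is 3·pos + 12.
Decoding 81, 39, 24, 57, 81: 81→(81−12)÷3=23=w, 39→(39−12)÷3=9=i, 24→(24−12)÷3=4=d, 57→(57−12)÷3=15=o, 81→(81−12)÷3=23=w.

widow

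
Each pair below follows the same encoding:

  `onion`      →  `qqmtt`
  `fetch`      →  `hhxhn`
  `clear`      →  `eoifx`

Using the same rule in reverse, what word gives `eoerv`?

clamp

In onion: o→q is +2, n→q is +3, i→m is +4, o→t is +5 — the shift increases by 1 each position. Letter i (0-indexed) is shifted by i+2, so successive shifts are 2, 3, 4, ….
Reversing it on eoerv: e−2=c, o−3=l, e−4=a, r−5=m, v−6=p.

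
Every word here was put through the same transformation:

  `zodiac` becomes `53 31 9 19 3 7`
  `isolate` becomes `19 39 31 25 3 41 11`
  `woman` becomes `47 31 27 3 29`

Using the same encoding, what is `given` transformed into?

15 19 45 11 29

With a=1..z=26, the number is 2·pos + 1.
Applying it to given: g=7→15, i=9→19, v=22→45, e=5→11, n=14→29.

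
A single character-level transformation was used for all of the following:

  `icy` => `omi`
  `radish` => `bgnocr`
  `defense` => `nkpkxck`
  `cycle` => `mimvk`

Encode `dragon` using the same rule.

nbgqux

The shift depends on letter class: consonant c→m is +10, but vowel i→o is +6. The rule splits by letter class: vowels +6, consonants +10.
Applying it to dragon: d(cons)+10=n, r(cons)+10=b, a(vowel)+6=g, g(cons)+10=q, o(vowel)+6=u, n(cons)+10=x.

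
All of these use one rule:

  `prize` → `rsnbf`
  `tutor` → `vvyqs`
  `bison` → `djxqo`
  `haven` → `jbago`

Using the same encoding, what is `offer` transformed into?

qgkgs

Shifts by position in prize: pos 0: p→r (+2), pos 1: r→s (+1), pos 2: i→n (+5), pos 3: z→b (+2), pos 4: e→f (+1) — repeating every 3. A repeating key of period 3 is used — shifts +2, +1, +5 over and over.
On offer: o+2=q, f+1=g, f+5=k, e+2=g, r+1=s.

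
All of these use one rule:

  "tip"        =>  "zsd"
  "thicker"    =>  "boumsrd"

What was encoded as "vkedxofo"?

The output letters match the input read backwards, each shifted +10: tip reversed is pit. Two steps: reverse the string, then apply a Caesar shift of +10.
Reversing it on vkedxofo: shift back: v−10=l, k−10=a, e−10=u, d−10=t, x−10=n, o−10=e, f−10=v, o−10=e → lautneve; then reverse → eventual.

eventual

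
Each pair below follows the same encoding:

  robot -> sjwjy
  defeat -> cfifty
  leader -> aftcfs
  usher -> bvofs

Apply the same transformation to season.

vftvjg

r(17)→s(18) and o(14)→j(9) fit y≡3x+19 (mod 26); the inverse of 3 mod 26 is 9. Each letter's alphabet position (a=0..z=25) is mapped through 3·x+19 mod 26 — an affine cipher.
Applying it to season: s(18)→3·18+19≡21=v; e(4)→3·4+19≡5=f; a(0)→3·0+19≡19=t; s(18)→3·18+19≡21=v; o(14)→3·14+19≡9=j; n(13)→3·13+19≡6=g (all mod 26).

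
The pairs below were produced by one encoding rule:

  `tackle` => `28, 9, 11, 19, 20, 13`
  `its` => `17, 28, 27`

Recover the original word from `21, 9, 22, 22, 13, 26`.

Each letter is replaced by its alphabet position (a=1..z=26) + 8.
Undoing it on 21, 9, 22, 22, 13, 26: 21→(21−8)÷1=13=m, 9→(9−8)÷1=1=a, 22→(22−8)÷1=14=n, 22→(22−8)÷1=14=n, 13→(13−8)÷1=5=e, 26→(26−8)÷1=18=r.

manner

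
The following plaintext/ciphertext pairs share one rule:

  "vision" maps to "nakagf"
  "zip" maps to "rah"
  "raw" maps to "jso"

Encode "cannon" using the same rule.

Compare letters: v→n is +18, i→a is +18, s→k is +18 — a constant shift. Each letter is shifted forward by 18 in the alphabet (a Caesar shift of +18).
On cannon: c+18=u, a+18=s, n+18=f, n+18=f, o+18=g, n+18=f.

usffgf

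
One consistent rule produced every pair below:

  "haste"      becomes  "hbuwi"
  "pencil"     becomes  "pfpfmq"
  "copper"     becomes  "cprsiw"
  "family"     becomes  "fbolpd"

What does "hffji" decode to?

hedge

In haste: h→h is +0, a→b is +1, s→u is +2, t→w is +3 — the shift increases by 1 each position. Each letter shifts forward by its position index (0, 1, 2, …) — the shift grows by one for each successive letter.
Reversing it on hffji: h−0=h, f−1=e, f−2=d, j−3=g, i−4=e.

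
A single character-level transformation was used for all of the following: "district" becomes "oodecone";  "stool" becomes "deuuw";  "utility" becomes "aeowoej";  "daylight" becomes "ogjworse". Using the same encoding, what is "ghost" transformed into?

Two shifts are in play — +6 for a/e/i/o/u, +11 for every other letter.
On ghost: g(cons)+11=r, h(cons)+11=s, o(vowel)+6=u, s(cons)+11=d, t(cons)+11=e.

rsude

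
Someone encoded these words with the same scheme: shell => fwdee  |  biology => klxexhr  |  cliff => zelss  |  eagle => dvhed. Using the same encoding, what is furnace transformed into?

sjqivzd

s(18)→f(5) and h(7)→w(22) fit y≡15x+21 (mod 26); the inverse of 15 mod 26 is 7. Treating letters as 0–25, the rule is x ↦ 15x + 21 (mod 26).
For furnace: f(5)→15·5+21≡18=s; u(20)→15·20+21≡9=j; r(17)→15·17+21≡16=q; n(13)→15·13+21≡8=i; a(0)→15·0+21≡21=v; c(2)→15·2+21≡25=z; e(4)→15·4+21≡3=d (all mod 26).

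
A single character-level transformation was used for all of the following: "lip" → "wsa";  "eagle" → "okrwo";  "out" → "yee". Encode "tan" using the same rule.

eky

The shift depends on letter class: consonant l→w is +11, but vowel i→s is +10. Vowels shift forward by 10 and consonants shift forward by 11.
On tan: t(cons)+11=e, a(vowel)+10=k, n(cons)+11=y.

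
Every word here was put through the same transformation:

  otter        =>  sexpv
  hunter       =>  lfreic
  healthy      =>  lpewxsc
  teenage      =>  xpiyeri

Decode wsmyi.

shine

Shifts by position in otter: pos 0: o→s (+4), pos 1: t→e (+11), pos 2: t→x (+4), pos 3: e→p (+11) — repeating every 2. The shifts repeat in a cycle of length 2: positions 0,1,… shift by +4, +11, then the pattern repeats.
Decoding wsmyi: w−4=s, s−11=h, m−4=i, y−11=n, i−4=e.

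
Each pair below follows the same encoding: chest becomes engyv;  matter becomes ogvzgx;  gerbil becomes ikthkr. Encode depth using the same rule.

Shifts by position in chest: pos 0: c→e (+2), pos 1: h→n (+6), pos 2: e→g (+2), pos 3: s→y (+6) — repeating every 2. The shifts repeat in a cycle of length 2: positions 0,1,… shift by +2, +6, then the pattern repeats.
On depth: d+2=f, e+6=k, p+2=r, t+6=z, h+2=j.

fkrzj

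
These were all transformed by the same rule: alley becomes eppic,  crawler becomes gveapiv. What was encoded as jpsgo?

Compare letters: a→e is +4, l→p is +4, l→p is +4 — a constant shift. Each letter is shifted forward by 4 in the alphabet (a Caesar shift of +4).
Decoding jpsgo: j−4=f, p−4=l, s−4=o, g−4=c, o−4=k.

flock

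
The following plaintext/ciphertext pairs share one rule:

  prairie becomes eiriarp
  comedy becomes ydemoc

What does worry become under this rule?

yrrow

The output letters match the input read backwards: prairie reversed is eiriarp. It's just the letters in reverse order.
On worry: reverse → yrrow.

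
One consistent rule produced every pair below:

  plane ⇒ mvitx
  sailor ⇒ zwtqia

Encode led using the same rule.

Read the word backwards and shift each letter +8.
On led: reverse → del; then shift: d+8=l, e+8=m, l+8=t.

lmt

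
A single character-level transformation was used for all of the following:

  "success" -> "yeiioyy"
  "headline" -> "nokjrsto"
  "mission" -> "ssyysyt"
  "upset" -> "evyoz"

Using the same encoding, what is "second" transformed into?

Vowels shift forward by 10 and consonants shift forward by 6.
For second: s(cons)+6=y, e(vowel)+10=o, c(cons)+6=i, o(vowel)+10=y, n(cons)+6=t, d(cons)+6=j.

yoiytj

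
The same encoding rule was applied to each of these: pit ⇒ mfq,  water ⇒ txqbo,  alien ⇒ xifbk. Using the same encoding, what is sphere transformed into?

pmebob

Compare letters: p→m is +23, i→f is +23, t→q is +23 — a constant shift. Every letter moves 23 places later in the alphabet, wrapping around z→a.
On sphere: s+23=p, p+23=m, h+23=e, e+23=b, r+23=o, e+23=b.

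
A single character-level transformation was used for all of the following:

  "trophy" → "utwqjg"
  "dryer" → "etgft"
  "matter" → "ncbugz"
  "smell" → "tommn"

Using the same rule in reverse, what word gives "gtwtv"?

frost

Shifts by position in trophy: pos 0: t→u (+1), pos 1: r→t (+2), pos 2: o→w (+8), pos 3: p→q (+1), pos 4: h→j (+2), pos 5: y→g (+8) — repeating every 3. The shifts repeat in a cycle of length 3: positions 0,1,… shift by +1, +2, +8, then the pattern repeats.
Reversing it on gtwtv: g−1=f, t−2=r, w−8=o, t−1=s, v−2=t.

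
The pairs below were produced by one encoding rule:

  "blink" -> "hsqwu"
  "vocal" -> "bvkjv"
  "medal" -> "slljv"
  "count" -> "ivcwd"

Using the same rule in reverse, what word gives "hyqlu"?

brick

In blink: b→h is +6, l→s is +7, i→q is +8, n→w is +9 — the shift increases by 1 each position. Letter i (0-indexed) is shifted by i+6, so successive shifts are 6, 7, 8, ….
Decoding hyqlu: h−6=b, y−7=r, q−8=i, l−9=c, u−10=k.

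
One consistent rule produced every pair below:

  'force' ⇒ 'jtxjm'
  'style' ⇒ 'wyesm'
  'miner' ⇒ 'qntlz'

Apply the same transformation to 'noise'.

rtozm

In force: f→j is +4, o→t is +5, r→x is +6, c→j is +7 — the shift increases by 1 each position. The shift increases by 1 at each position, starting from +4: 4, 5, 6, ….
For noise: n+4=r, o+5=t, i+6=o, s+7=z, e+8=m.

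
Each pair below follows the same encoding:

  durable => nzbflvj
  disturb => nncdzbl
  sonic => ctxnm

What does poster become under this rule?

ztcdjb

The shift depends on letter class: consonant d→n is +10, but vowel u→z is +5. Two shifts are in play — +5 for a/e/i/o/u, +10 for every other letter.
On poster: p(cons)+10=z, o(vowel)+5=t, s(cons)+10=c, t(cons)+10=d, e(vowel)+5=j, r(cons)+10=b.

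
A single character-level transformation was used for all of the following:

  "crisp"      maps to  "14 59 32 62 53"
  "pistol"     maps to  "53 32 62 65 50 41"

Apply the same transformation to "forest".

23 50 59 20 62 65

c(#3)→14 and r(#18)→59: differences scale by 3, so n = 3·pos + 5. The formula is n = 3×(alphabet index, a=1) + 5.
On forest: f=6→23, o=15→50, r=18→59, e=5→20, s=19→62, t=20→65.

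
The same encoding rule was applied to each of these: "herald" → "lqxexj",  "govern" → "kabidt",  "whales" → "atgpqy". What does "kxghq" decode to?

Shifts by position in herald: pos 0: h→l (+4), pos 1: e→q (+12), pos 2: r→x (+6), pos 3: a→e (+4), pos 4: l→x (+12), pos 5: d→j (+6) — repeating every 3. It's a Vigenère-style cipher with numeric key [4,12,6]: position i shifts by key[i mod 3].
Reversing it on kxghq: k−4=g, x−12=l, g−6=a, h−4=d, q−12=e.

glade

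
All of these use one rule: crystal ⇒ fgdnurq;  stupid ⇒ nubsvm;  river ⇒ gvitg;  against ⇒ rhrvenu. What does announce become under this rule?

reelbeft

c(2)→f(5) and r(17)→g(6) fit y≡7x+17 (mod 26); the inverse of 7 mod 26 is 15. Each letter's alphabet position (a=0..z=25) is mapped through 7·x+17 mod 26 — an affine cipher.
On announce: a(0)→7·0+17≡17=r; n(13)→7·13+17≡4=e; n(13)→7·13+17≡4=e; o(14)→7·14+17≡11=l; u(20)→7·20+17≡1=b; n(13)→7·13+17≡4=e; c(2)→7·2+17≡5=f; e(4)→7·4+17≡19=t (all mod 26).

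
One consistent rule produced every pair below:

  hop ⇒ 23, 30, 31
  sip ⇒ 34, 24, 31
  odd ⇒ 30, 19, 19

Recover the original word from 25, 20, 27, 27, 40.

h is letter #8 and maps to 23: an offset of 15. The number is (letter's place in the alphabet, a=1) + 15.
Undoing it on 25, 20, 27, 27, 40: 25→(25−15)÷1=10=j, 20→(20−15)÷1=5=e, 27→(27−15)÷1=12=l, 27→(27−15)÷1=12=l, 40→(40−15)÷1=25=y.

jelly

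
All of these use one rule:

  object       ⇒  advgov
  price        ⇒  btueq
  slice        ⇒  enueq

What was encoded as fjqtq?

Shifts by position in object: pos 0: o→a (+12), pos 1: b→d (+2), pos 2: j→v (+12), pos 3: e→g (+2) — repeating every 2. A repeating key of period 2 is used — shifts +12, +2 over and over.
Undoing it on fjqtq: f−12=t, j−2=h, q−12=e, t−2=r, q−12=e.

there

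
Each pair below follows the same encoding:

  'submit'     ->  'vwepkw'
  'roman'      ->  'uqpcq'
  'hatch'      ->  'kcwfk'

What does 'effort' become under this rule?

giiquw

Two shifts are in play — +2 for a/e/i/o/u, +3 for every other letter.
On effort: e(vowel)+2=g, f(cons)+3=i, f(cons)+3=i, o(vowel)+2=q, r(cons)+3=u, t(cons)+3=w.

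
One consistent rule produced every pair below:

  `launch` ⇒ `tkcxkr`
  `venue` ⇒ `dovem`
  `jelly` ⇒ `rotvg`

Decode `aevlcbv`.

sunburn

It's a Vigenère-style cipher with numeric key [8,10]: position i shifts by key[i mod 2].
Undoing it on aevlcbv: a−8=s, e−10=u, v−8=n, l−10=b, c−8=u, b−10=r, v−8=n.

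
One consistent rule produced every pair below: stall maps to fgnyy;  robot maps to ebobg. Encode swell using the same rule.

It's a constant shift of +13 (ROT13).
For swell: s+13=f, w+13=j, e+13=r, l+13=y, l+13=y.

fjryy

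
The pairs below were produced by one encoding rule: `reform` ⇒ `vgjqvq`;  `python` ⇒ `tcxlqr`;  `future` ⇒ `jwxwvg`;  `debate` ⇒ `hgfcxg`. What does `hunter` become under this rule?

The shift depends on letter class: consonant r→v is +4, but vowel e→g is +2. Vowels shift forward by 2 and consonants shift forward by 4.
Applying it to hunter: h(cons)+4=l, u(vowel)+2=w, n(cons)+4=r, t(cons)+4=x, e(vowel)+2=g, r(cons)+4=v.

lwrxgv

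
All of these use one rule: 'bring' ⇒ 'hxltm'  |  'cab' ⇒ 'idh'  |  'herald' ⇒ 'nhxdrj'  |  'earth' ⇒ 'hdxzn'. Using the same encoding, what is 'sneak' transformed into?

ythdq

The shift depends on letter class: consonant b→h is +6, but vowel i→l is +3. Two shifts are in play — +3 for a/e/i/o/u, +6 for every other letter.
For sneak: s(cons)+6=y, n(cons)+6=t, e(vowel)+3=h, a(vowel)+3=d, k(cons)+6=q.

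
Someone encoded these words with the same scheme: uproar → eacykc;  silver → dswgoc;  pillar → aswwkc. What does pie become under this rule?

The shift depends on letter class: consonant p→a is +11, but vowel u→e is +10. Two shifts are in play — +10 for a/e/i/o/u, +11 for every other letter.
Applying it to pie: p(cons)+11=a, i(vowel)+10=s, e(vowel)+10=o.

aso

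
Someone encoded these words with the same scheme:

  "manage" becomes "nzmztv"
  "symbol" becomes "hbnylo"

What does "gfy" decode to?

This is the alphabet-reversal cipher (Atbash): a becomes z, b becomes y, etc.
Decoding gfy: g↔t, f↔u, y↔b.

tub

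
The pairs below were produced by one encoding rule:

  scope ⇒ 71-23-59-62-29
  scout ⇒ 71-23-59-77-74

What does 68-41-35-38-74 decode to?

Each letter becomes 3×(its alphabet position, a=1..z=26) + 14.
Decoding 68-41-35-38-74: 68→(68−14)÷3=18=r, 41→(41−14)÷3=9=i, 35→(35−14)÷3=7=g, 38→(38−14)÷3=8=h, 74→(74−14)÷3=20=t.

right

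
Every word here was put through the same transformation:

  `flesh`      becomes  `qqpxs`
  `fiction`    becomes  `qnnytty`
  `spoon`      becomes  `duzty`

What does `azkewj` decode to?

Shifts by position in flesh: pos 0: f→q (+11), pos 1: l→q (+5), pos 2: e→p (+11), pos 3: s→x (+5) — repeating every 2. It's a Vigenère-style cipher with numeric key [11,5]: position i shifts by key[i mod 2].
Reversing it on azkewj: a−11=p, z−5=u, k−11=z, e−5=z, w−11=l, j−5=e.

puzzle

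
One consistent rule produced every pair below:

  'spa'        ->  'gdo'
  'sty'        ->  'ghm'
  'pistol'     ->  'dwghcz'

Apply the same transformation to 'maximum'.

This is a Caesar cipher with shift 14.
For maximum: m+14=a, a+14=o, x+14=l, i+14=w, m+14=a, u+14=i, m+14=a.

aolwaia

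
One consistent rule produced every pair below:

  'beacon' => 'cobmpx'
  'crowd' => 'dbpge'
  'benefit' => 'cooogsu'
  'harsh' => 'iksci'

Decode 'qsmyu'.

pilot

A repeating key of period 2 is used — shifts +1, +10 over and over.
Undoing it on qsmyu: q−1=p, s−10=i, m−1=l, y−10=o, u−1=t.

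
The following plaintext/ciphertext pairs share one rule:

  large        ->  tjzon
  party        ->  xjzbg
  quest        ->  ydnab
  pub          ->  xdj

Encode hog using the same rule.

pxo

The rule splits by letter class: vowels +9, consonants +8.
Applying it to hog: h(cons)+8=p, o(vowel)+9=x, g(cons)+8=o.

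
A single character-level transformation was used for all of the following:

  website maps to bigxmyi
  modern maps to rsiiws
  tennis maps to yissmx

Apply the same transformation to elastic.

The shift depends on letter class: consonant w→b is +5, but vowel e→i is +4. Vowels shift forward by 4 and consonants shift forward by 5.
On elastic: e(vowel)+4=i, l(cons)+5=q, a(vowel)+4=e, s(cons)+5=x, t(cons)+5=y, i(vowel)+4=m, c(cons)+5=h.

iqexymh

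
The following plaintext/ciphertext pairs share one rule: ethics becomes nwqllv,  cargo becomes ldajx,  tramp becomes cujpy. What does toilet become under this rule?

crronw

Shifts by position in ethics: pos 0: e→n (+9), pos 1: t→w (+3), pos 2: h→q (+9), pos 3: i→l (+3) — repeating every 2. A repeating key of period 2 is used — shifts +9, +3 over and over.
For toilet: t+9=c, o+3=r, i+9=r, l+3=o, e+9=n, t+3=w.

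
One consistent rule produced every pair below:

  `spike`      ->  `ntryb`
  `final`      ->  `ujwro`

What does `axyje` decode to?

vapor

The output letters match the input read backwards, each shifted +9: spike reversed is ekips. Read the word backwards and shift each letter +9.
Reversing it on axyje: shift back: a−9=r, x−9=o, y−9=p, j−9=a, e−9=v → ropav; then reverse → vapor.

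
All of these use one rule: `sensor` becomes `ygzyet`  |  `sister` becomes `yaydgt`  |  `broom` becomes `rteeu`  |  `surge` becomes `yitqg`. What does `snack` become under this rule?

s(18)→y(24) and e(4)→g(6) fit y≡5x+12 (mod 26); the inverse of 5 mod 26 is 21. Each letter's alphabet position (a=0..z=25) is mapped through 5·x+12 mod 26 — an affine cipher.
On snack: s(18)→5·18+12≡24=y; n(13)→5·13+12≡25=z; a(0)→5·0+12≡12=m; c(2)→5·2+12≡22=w; k(10)→5·10+12≡10=k (all mod 26).

yzmwk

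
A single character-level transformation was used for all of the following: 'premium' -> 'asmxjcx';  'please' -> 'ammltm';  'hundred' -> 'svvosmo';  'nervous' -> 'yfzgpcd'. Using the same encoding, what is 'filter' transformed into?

Shifts by position in premium: pos 0: p→a (+11), pos 1: r→s (+1), pos 2: e→m (+8), pos 3: m→x (+11), pos 4: i→j (+1), pos 5: u→c (+8) — repeating every 3. The shifts repeat in a cycle of length 3: positions 0,1,… shift by +11, +1, +8, then the pattern repeats.
On filter: f+11=q, i+1=j, l+8=t, t+11=e, e+1=f, r+8=z.

qjtefz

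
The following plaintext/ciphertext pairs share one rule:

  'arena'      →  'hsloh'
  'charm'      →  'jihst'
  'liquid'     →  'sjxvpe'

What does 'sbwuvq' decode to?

laptop

Shifts by position in arena: pos 0: a→h (+7), pos 1: r→s (+1), pos 2: e→l (+7), pos 3: n→o (+1) — repeating every 2. It's a Vigenère-style cipher with numeric key [7,1]: position i shifts by key[i mod 2].
Reversing it on sbwuvq: s−7=l, b−1=a, w−7=p, u−1=t, v−7=o, q−1=p.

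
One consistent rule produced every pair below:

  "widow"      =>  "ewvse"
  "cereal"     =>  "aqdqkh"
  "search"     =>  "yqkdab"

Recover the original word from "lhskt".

w(22)→e(4) and i(8)→w(22) fit y≡21x+10 (mod 26); the inverse of 21 mod 26 is 5. Treating letters as 0–25, the rule is x ↦ 21x + 10 (mod 26).
Reversing it on lhskt: l(11)→5·(11−10)≡5=f; h(7)→5·(7−10)≡11=l; s(18)→5·(18−10)≡14=o; k(10)→5·(10−10)≡0=a; t(19)→5·(19−10)≡19=t (all mod 26).

float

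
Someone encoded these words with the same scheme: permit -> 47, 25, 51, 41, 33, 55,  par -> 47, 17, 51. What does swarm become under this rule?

53, 61, 17, 51, 41

p(#16)→47 and e(#5)→25: differences scale by 2, so n = 2·pos + 15. The formula is n = 2×(alphabet index, a=1) + 15.
Applying it to swarm: s=19→53, w=23→61, a=1→17, r=18→51, m=13→41.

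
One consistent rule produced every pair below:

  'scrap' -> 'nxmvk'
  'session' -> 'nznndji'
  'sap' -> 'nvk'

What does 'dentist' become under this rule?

yziodno

Compare letters: s→n is +21, c→x is +21, r→m is +21 — a constant shift. Each letter is shifted forward by 21 in the alphabet (a Caesar shift of +21).
For dentist: d+21=y, e+21=z, n+21=i, t+21=o, i+21=d, s+21=n, t+21=o.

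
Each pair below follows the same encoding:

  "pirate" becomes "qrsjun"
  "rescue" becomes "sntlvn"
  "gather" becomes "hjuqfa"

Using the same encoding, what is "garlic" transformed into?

hjsujl

It's a Vigenère-style cipher with numeric key [1,9]: position i shifts by key[i mod 2].
Applying it to garlic: g+1=h, a+9=j, r+1=s, l+9=u, i+1=j, c+9=l.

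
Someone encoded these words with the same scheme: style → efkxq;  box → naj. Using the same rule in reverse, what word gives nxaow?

Every letter moves 12 places later in the alphabet, wrapping around z→a.
Reversing it on nxaow: n−12=b, x−12=l, a−12=o, o−12=c, w−12=k.

block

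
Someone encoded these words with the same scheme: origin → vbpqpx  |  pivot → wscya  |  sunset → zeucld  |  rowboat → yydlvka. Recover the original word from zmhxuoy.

Shifts by position in origin: pos 0: o→v (+7), pos 1: r→b (+10), pos 2: i→p (+7), pos 3: g→q (+10) — repeating every 2. The shifts repeat in a cycle of length 2: positions 0,1,… shift by +7, +10, then the pattern repeats.
Reversing it on zmhxuoy: z−7=s, m−10=c, h−7=a, x−10=n, u−7=n, o−10=e, y−7=r.

scanner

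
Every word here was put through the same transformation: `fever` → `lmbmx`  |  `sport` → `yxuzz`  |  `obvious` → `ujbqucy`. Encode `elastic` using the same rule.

ktgazqi

Shifts by position in fever: pos 0: f→l (+6), pos 1: e→m (+8), pos 2: v→b (+6), pos 3: e→m (+8) — repeating every 2. It's a Vigenère-style cipher with numeric key [6,8]: position i shifts by key[i mod 2].
For elastic: e+6=k, l+8=t, a+6=g, s+8=a, t+6=z, i+8=q, c+6=i.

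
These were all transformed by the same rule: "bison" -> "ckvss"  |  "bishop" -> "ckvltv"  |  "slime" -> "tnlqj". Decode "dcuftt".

In bison: b→c is +1, i→k is +2, s→v is +3, o→s is +4 — the shift increases by 1 each position. The shift increases by 1 at each position, starting from +1: 1, 2, 3, ….
Decoding dcuftt: d−1=c, c−2=a, u−3=r, f−4=b, t−5=o, t−6=n.

carbon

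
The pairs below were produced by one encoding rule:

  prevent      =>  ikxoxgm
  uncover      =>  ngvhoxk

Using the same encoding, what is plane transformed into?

ietgx

Compare letters: p→i is +19, r→k is +19, e→x is +19 — a constant shift. It's a constant shift of +19 (ROT19).
For plane: p+19=i, l+19=e, a+19=t, n+19=g, e+19=x.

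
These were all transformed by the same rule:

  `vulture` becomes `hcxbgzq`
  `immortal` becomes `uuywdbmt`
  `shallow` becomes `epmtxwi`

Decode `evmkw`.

It's a Vigenère-style cipher with numeric key [12,8]: position i shifts by key[i mod 2].
Decoding evmkw: e−12=s, v−8=n, m−12=a, k−8=c, w−12=k.

snack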